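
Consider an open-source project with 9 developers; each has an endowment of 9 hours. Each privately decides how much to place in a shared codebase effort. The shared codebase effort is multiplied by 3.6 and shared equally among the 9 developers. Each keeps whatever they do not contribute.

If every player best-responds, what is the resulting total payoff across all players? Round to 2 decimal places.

Each contributed unit returns 3.6/9 = 0.4000 to its contributor — below 1 — so contributing 0 is dominant for every player. At the Nash equilibrium everyone keeps their 9, and the group total is 9 × 9 = 81.

81.00 hours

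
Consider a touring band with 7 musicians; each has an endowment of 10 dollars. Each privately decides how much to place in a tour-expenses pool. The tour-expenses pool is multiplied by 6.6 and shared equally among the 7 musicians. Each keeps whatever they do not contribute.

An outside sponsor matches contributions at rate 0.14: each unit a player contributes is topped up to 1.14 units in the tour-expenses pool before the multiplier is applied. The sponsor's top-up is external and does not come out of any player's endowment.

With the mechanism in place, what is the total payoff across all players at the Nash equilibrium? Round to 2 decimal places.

The effective private return per unit is now 6.6 × 1.14 / 7 = 1.0749 > 1, so every player's dominant strategy flips to full contribution.
So the Nash equilibrium is full contribution by all 7; the group earns 6.6 × 1.14 × 70 = 526.68.

526.68 dollars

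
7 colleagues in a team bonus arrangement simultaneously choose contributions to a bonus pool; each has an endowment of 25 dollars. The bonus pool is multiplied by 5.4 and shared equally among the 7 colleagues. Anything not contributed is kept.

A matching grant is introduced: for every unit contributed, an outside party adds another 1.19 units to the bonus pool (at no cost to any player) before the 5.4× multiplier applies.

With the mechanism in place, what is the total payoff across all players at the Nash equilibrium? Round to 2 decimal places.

Under the mechanism each unit contributed yields 5.4 × 2.19 / 7 = 1.6894 back to its contributor per unit of net cost, which exceeds 1, making full contribution the dominant choice for everyone.
At the Nash equilibrium everyone contributes 25. Group total payoff = 5.4 × 2.19 × 175 = 2069.55.

2069.55 dollars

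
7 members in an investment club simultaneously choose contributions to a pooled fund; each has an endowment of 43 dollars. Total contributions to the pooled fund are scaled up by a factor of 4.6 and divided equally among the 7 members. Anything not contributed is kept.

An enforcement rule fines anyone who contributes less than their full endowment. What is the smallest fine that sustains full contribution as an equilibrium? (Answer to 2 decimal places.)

Given the others contribute fully, the best deviation is to contribute 0 (any partial contribution still incurs the fine and gives up units whose private return 0.6571 is below 1).
Deviating from 43 to 0 saves 43 dollars but forfeits the deviator's share of the drop in the pooled fund: 4.6/7 × 43 = 28.26.
So the deviation gain is 43 − 28.26 = 14.74, and the fine must be at least 14.74 dollars to wipe it out.

14.74 dollars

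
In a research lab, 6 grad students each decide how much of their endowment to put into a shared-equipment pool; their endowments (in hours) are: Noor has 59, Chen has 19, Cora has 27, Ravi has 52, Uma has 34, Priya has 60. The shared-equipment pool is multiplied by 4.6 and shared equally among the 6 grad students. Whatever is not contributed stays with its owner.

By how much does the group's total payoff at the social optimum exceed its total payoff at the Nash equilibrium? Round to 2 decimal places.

The private return per contributed unit is 4.6/6 = 0.7667 < 1 for every player regardless of endowment, so the Nash equilibrium is zero contribution and the group total is Σ E_j = 59 + 19 + 27 + 52 + 34 + 60 = 251.
Each contributed unit returns 4.600 to the group, so the social optimum is full contribution by everyone: group total = 4.600 × 251 = 1154.60.
Efficiency loss = (4.600 − 1) × 251 = 903.60.

903.60 hours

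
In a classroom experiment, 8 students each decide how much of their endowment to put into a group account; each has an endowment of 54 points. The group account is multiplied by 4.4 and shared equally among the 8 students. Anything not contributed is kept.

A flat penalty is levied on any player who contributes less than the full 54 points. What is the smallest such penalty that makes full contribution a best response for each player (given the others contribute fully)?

Given the others contribute fully, the best deviation is to contribute 0 (any partial contribution still incurs the fine and gives up units whose private return 0.5500 is below 1).
Deviating from 54 to 0 saves 54 points but forfeits the deviator's share of the drop in the group account: 4.4/8 × 54 = 29.70.
So the deviation gain is 54 − 29.70 = 24.30, and the fine must be at least 24.30 points to wipe it out.

24.30 points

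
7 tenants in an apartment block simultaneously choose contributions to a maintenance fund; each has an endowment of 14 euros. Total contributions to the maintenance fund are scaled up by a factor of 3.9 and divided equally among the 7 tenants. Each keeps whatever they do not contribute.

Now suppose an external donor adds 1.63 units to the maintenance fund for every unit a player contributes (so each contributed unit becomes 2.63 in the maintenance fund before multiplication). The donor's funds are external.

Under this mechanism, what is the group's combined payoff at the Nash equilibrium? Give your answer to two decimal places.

1005.19 euros

With the mechanism, a contributed unit returns 3.9 × 2.63 / 7 = 1.4653 per unit of net cost to the contributor — now above 1 — so contributing fully is weakly dominant for every player.
At the Nash equilibrium everyone contributes 14. Group total payoff = 3.9 × 2.63 × 98 = 1005.19.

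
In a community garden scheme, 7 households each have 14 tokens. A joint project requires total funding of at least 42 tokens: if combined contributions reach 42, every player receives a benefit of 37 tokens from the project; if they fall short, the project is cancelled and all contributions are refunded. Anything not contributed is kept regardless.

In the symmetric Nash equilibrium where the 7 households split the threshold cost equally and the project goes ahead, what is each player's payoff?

Equal share of the threshold: 42/7 = 6.
At this profile no one gains by cutting their contribution: any cut drops the total below 42, the project is cancelled, contributions are refunded, and the deviator ends with 14, which is less than 14 − 6 + 37 = 45. Contributing more than 6 just wastes the excess. So contributing exactly 6 is a best response.
Each player's payoff: 14 − 6 + 37 = 45.

45 tokens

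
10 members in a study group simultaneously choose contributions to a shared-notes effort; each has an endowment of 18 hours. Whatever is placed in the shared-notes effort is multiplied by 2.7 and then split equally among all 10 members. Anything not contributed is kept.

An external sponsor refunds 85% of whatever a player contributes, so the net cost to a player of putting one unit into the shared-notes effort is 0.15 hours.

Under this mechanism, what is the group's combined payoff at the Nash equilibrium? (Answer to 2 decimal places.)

639.00 hours

With the mechanism, a contributed unit returns (2.7/10) / 0.15 = 1.8000 per unit of net cost to the contributor — now above 1 — so contributing fully is weakly dominant for every player.
So the Nash equilibrium is full contribution by all 10; the group earns 10 × (18 × 0.85 + 2.7 × 18) = 639.00.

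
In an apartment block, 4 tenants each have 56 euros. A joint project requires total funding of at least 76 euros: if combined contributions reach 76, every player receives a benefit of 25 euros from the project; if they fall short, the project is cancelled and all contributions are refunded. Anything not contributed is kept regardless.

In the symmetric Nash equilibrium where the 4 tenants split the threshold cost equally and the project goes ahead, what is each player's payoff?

Equal share of the threshold: 76/4 = 19.
At this profile no one gains by cutting their contribution: any cut drops the total below 76, the project is cancelled, contributions are refunded, and the deviator ends with 56, which is less than 56 − 19 + 25 = 62. Contributing more than 19 just wastes the excess. So contributing exactly 19 is a best response.
Each player's payoff: 56 − 19 + 25 = 62.

62 euros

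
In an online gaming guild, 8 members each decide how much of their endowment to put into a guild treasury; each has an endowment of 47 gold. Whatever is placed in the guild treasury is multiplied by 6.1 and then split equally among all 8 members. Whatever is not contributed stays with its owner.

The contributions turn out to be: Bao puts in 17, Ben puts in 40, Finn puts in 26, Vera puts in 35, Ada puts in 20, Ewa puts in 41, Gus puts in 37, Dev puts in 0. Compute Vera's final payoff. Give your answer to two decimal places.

Total contributed: 17 + 40 + 26 + 35 + 20 + 41 + 37 + 0 = 216.
Each receives 6.1 × 216 / 8 = 164.70 from the guild treasury.
Vera keeps 47 − 35 = 12, so Vera's payoff is 12 + 164.70 = 176.70.

176.70 gold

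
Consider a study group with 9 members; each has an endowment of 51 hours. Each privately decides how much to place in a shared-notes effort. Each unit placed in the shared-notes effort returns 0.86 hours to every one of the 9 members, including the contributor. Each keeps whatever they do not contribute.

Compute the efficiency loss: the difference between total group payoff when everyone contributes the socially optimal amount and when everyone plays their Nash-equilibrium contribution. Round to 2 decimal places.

3093.66 hours

The private return per contributed unit is 0.86 < 1, so contributing 0 is dominant for every player. At the Nash equilibrium everyone keeps their 51, and the group total is 9 × 51 = 459.
Each contributed unit returns 7.740 to the group as a whole (0.86 to each of 9 players), which exceeds 1, so the social optimum is full contribution: group total = 7.740 × 459 = 3552.66.
Efficiency loss = 3552.66 − 459 = 3093.66.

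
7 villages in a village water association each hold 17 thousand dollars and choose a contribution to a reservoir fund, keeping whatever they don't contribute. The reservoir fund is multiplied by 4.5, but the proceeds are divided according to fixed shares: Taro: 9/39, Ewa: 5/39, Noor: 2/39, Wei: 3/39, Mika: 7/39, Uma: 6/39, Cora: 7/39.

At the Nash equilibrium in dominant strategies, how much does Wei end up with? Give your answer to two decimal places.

22.88 thousand dollars

For player j, contributing a unit is worthwhile iff 4.5 × (j's share) ≥ 1, i.e. iff j's share is at least 0.2222.
The only share above 0.2222 is Taro's 9/39, contributing 17; the remaining 6 contribute 0. Total contributed: 17.
Wei keeps 17 and receives 4.5 × 17 × 3/39 = 5.88 from the reservoir fund, for a payoff of 22.88.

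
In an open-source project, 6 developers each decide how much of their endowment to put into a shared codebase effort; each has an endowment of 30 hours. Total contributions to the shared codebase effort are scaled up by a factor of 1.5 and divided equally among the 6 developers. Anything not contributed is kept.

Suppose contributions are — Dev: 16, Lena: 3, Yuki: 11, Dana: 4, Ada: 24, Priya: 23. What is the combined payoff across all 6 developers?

220.50 hours

Total contributed: 16 + 3 + 11 + 4 + 24 + 23 = 81; total kept: 6 × 30 − 81 = 99.
The shared codebase effort pays out 1.5 × 81 = 121.50 in aggregate.
Group total = 99 + 121.50 = 220.50.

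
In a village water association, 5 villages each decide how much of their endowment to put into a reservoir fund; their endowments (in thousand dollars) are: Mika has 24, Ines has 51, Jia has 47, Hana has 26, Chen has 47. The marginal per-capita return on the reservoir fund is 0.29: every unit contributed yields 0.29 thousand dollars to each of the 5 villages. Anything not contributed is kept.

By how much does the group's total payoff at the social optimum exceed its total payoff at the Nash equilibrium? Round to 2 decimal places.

87.75 thousand dollars

The private return per contributed unit is 0.29 < 1 for everyone, so the Nash equilibrium is zero contribution and the group total is Σ E_j = 24 + 51 + 47 + 26 + 47 = 195.
Each contributed unit returns 1.450 to the group, so the social optimum is full contribution by everyone: group total = 1.450 × 195 = 282.75.
Efficiency loss = (1.450 − 1) × 195 = 87.75.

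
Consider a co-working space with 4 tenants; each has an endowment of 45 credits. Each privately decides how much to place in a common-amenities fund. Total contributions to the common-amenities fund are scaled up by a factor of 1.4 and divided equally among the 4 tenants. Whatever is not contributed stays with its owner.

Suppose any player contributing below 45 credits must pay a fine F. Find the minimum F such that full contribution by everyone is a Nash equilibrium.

Given the others contribute fully, the best deviation is to contribute 0 (any partial contribution still incurs the fine and gives up units whose private return 0.3500 is below 1).
Deviating from 45 to 0 saves 45 credits but forfeits the deviator's share of the drop in the common-amenities fund: 1.4/4 × 45 = 15.75.
So the deviation gain is 45 − 15.75 = 29.25, and the fine must be at least 29.25 credits to wipe it out.

29.25 credits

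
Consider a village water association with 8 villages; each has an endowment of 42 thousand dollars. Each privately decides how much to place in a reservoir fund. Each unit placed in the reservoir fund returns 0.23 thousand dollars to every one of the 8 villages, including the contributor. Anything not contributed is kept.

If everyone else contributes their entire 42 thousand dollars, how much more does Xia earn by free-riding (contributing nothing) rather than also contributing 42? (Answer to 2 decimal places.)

Switching from a contribution of 42 to 0 lets Xia keep an extra 42 thousand dollars, but lowers the reservoir fund by 42, which costs Xia their own share of that drop: 0.23 × 42 = 9.66.
Net gain = 42 − 9.66 = 32.34. The private return per contributed unit (0.23) is below 1, so free-riding is indeed the best response regardless of what the others do.

32.34 thousand dollars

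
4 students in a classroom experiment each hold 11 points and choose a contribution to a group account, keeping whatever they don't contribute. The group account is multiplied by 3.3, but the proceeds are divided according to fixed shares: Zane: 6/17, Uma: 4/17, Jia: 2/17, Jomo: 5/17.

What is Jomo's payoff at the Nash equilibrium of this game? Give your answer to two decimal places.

A player with share s gets back 3.3·s per unit contributed, so full contribution is dominant for anyone with s > 1/3.3 = 0.3030 and zero contribution is dominant for anyone below.
Only Zane (6/17) clears that bar, contributing 11; the remaining 3 contribute 0. Total contributed: 11.
Jomo keeps 11 and receives 3.3 × 11 × 5/17 = 10.68 from the group account, for a payoff of 21.68.

21.68 points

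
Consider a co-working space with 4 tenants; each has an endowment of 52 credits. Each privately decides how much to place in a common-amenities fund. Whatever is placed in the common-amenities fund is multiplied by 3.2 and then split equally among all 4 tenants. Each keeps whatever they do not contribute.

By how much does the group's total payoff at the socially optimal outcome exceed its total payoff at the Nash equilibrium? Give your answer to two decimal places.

457.60 credits

Each contributed unit returns 3.2/4 = 0.8000 to its contributor — below 1 — so contributing 0 is dominant for every player. At the Nash equilibrium everyone keeps their 52, and the group total is 4 × 52 = 208.
Each contributed unit returns 3.200 to the group as a whole (0.8000 to each of 4 players), which exceeds 1, so the social optimum is full contribution: group total = 3.200 × 208 = 665.60.
Efficiency loss = 665.60 − 208 = 457.60.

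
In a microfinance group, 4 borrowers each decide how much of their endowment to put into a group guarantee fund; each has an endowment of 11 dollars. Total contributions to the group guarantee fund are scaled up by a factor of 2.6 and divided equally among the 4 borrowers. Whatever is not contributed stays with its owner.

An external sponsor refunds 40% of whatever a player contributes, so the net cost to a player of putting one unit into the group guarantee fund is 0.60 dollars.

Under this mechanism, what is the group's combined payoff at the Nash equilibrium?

132.00 dollars

Under the mechanism each unit contributed yields (2.6/4) / 0.60 = 1.0833 back to its contributor per unit of net cost, which exceeds 1, making full contribution the dominant choice for everyone.
So the Nash equilibrium is full contribution by all 4; the group earns 4 × (11 × 0.40 + 2.6 × 11) = 132.00.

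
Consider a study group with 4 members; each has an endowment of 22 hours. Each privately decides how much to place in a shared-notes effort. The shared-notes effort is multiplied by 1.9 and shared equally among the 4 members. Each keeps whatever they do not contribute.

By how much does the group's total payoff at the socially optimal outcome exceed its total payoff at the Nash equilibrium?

79.20 hours

Each contributed unit returns 1.9/4 = 0.4750 to its contributor — below 1 — so contributing 0 is dominant for every player. At the Nash equilibrium everyone keeps their 22, and the group total is 4 × 22 = 88.
Each contributed unit returns 1.900 to the group as a whole (0.4750 to each of 4 players), which exceeds 1, so the social optimum is full contribution: group total = 1.900 × 88 = 167.20.
Efficiency loss = 167.20 − 88 = 79.20.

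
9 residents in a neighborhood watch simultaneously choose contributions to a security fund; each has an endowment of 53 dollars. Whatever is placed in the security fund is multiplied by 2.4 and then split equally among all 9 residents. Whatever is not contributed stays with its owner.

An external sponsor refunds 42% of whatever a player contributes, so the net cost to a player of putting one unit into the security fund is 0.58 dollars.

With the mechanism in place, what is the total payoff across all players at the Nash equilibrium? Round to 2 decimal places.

The effective private return is (2.4/9) / 0.58 = 0.4598, which is still under 1, so the mechanism doesn't change anyone's dominant strategy: zero contribution.
At the Nash equilibrium no one contributes; group total payoff = 9 × 53 = 477.

477.00 dollars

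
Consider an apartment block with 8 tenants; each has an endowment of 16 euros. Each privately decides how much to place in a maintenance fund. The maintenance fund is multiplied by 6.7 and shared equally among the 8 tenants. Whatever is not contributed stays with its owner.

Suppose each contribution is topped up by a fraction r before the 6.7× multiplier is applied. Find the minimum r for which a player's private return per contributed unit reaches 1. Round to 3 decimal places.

With matching at rate r, one contributed unit becomes (1 + r) in the maintenance fund and returns 6.7 × (1 + r) / 8 to the contributor.
Setting this equal to 1: 1 + r = 8/6.7 = 1.1940.
So the minimum matching rate is r = 1.1940 − 1 = 0.194.

0.194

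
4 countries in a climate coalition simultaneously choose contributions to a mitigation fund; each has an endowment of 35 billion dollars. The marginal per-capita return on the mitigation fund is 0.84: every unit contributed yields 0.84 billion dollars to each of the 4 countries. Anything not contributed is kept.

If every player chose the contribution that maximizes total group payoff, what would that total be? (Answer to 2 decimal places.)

Each contributed unit returns 3.360 to the group as a whole (0.84 to each of 4 players), which exceeds 1, so the social optimum is full contribution: group total = 3.360 × 140 = 470.40.

470.40 billion dollars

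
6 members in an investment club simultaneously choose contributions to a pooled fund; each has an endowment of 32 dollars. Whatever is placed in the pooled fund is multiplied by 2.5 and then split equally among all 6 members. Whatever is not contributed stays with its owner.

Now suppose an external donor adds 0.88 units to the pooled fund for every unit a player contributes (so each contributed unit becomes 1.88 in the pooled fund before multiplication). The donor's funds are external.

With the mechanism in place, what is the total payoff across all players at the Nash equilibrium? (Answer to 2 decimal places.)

192.00 dollars

Even with the mechanism, each unit contributed returns only 2.5 × 1.88 / 6 = 0.7833 per unit of net cost, so contributing nothing is still dominant.
Everyone keeps their endowment and the group total is 6 × 32 = 192.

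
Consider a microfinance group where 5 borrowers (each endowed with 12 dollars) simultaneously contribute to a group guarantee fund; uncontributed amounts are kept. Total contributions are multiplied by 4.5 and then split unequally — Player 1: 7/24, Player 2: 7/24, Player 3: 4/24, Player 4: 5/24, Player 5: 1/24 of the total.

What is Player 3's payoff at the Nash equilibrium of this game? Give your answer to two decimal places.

Each unit j contributes comes back to j as 4.5 × (j's share), so j prefers to contribute only if that share exceeds 1/4.5 = 0.2222; otherwise keeping the unit dominates.
The shares above 0.2222 belong to Player 1 and Player 2, contributing 12 each; the remaining 3 contribute 0. Total contributed: 24.
Player 3 keeps 12 and receives 4.5 × 24 × 4/24 = 18.00 from the group guarantee fund, for a payoff of 30.00.

30.00 dollars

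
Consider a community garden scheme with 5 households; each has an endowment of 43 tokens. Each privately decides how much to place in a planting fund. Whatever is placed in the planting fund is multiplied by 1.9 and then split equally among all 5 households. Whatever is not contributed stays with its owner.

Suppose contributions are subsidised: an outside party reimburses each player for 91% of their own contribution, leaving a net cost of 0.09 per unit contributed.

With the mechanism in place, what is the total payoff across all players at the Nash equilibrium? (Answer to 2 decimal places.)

Under the mechanism each unit contributed yields (1.9/5) / 0.09 = 4.2222 back to its contributor per unit of net cost, which exceeds 1, making full contribution the dominant choice for everyone.
So the Nash equilibrium is full contribution by all 5; the group earns 5 × (43 × 0.91 + 1.9 × 43) = 604.15.

604.15 tokens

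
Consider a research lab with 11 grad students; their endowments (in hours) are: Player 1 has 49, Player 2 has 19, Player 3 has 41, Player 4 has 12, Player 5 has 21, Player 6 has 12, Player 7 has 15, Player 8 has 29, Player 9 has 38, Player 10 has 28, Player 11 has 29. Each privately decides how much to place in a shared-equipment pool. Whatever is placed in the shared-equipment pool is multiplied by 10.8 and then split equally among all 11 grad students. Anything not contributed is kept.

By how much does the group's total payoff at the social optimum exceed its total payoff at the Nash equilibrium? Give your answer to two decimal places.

2871.40 hours

The private return per contributed unit is 10.8/11 = 0.9818 < 1 for every player regardless of endowment, so the Nash equilibrium is zero contribution and the group total is Σ E_j = 49 + 19 + 41 + 12 + 21 + 12 + 15 + 29 + 38 + 28 + 29 = 293.
Each contributed unit returns 10.800 to the group, so the social optimum is full contribution by everyone: group total = 10.800 × 293 = 3164.40.
Efficiency loss = (10.800 − 1) × 293 = 2871.40.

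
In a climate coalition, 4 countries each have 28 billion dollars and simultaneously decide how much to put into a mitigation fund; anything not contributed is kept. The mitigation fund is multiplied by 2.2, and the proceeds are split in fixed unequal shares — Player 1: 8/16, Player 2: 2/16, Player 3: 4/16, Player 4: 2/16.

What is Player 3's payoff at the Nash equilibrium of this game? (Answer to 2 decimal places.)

For player j, contributing a unit is worthwhile iff 2.2 × (j's share) ≥ 1, i.e. iff j's share is at least 0.4545.
Player 1 alone (share 8/16) is above the threshold, contributing 28; the remaining 3 contribute 0. Total contributed: 28.
Player 3 keeps 28 and receives 2.2 × 28 × 4/16 = 15.40 from the mitigation fund, for a payoff of 43.40.

43.40 billion dollars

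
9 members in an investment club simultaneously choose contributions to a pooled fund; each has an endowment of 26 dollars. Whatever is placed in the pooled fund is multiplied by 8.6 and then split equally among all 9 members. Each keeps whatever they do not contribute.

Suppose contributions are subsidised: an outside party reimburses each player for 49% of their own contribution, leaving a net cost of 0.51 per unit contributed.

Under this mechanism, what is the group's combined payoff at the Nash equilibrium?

With the mechanism, a contributed unit returns (8.6/9) / 0.51 = 1.8736 per unit of net cost to the contributor — now above 1 — so contributing fully is weakly dominant for every player.
So the Nash equilibrium is full contribution by all 9; the group earns 9 × (26 × 0.49 + 8.6 × 26) = 2127.06.

2127.06 dollars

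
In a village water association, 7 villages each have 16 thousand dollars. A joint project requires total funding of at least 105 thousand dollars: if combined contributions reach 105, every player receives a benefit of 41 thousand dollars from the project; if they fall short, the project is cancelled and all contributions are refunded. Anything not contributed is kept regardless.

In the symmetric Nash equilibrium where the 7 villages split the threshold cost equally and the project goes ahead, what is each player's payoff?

Equal share of the threshold: 105/7 = 15.
At this profile no one gains by cutting their contribution: any cut drops the total below 105, the project is cancelled, contributions are refunded, and the deviator ends with 16, which is less than 16 − 15 + 41 = 42. Contributing more than 15 just wastes the excess. So contributing exactly 15 is a best response.
Each player's payoff: 16 − 15 + 41 = 42.

42 thousand dollars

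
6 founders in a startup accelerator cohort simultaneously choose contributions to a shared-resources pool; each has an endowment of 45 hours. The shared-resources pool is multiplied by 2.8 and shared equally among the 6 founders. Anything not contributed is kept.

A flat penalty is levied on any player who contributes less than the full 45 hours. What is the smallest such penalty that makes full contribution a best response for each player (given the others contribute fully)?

Given the others contribute fully, the best deviation is to contribute 0 (any partial contribution still incurs the fine and gives up units whose private return 0.4667 is below 1).
Deviating from 45 to 0 saves 45 hours but forfeits the deviator's share of the drop in the shared-resources pool: 2.8/6 × 45 = 21.00.
So the deviation gain is 45 − 21.00 = 24.00, and the fine must be at least 24.00 hours to wipe it out.

24.00 hours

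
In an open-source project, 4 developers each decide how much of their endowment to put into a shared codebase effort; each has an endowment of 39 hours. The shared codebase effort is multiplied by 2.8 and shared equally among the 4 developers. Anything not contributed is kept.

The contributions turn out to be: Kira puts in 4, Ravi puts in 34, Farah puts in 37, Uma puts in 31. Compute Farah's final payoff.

76.20 hours

Total contributed: 4 + 34 + 37 + 31 = 106.
Each receives 2.8 × 106 / 4 = 74.20 from the shared codebase effort.
Farah keeps 39 − 37 = 2, so Farah's payoff is 2 + 74.20 = 76.20.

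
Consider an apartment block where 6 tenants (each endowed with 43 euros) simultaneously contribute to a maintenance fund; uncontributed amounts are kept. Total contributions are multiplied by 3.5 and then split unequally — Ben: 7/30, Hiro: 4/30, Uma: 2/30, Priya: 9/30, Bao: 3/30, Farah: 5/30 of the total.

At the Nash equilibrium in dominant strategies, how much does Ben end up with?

Each unit j contributes comes back to j as 3.5 × (j's share), so j prefers to contribute only if that share exceeds 1/3.5 = 0.2857; otherwise keeping the unit dominates.
Priya alone (share 9/30) is above the threshold, contributing 43; the remaining 5 contribute 0. Total contributed: 43.
Ben keeps 43 and receives 3.5 × 43 × 7/30 = 35.12 from the maintenance fund, for a payoff of 78.12.

78.12 euros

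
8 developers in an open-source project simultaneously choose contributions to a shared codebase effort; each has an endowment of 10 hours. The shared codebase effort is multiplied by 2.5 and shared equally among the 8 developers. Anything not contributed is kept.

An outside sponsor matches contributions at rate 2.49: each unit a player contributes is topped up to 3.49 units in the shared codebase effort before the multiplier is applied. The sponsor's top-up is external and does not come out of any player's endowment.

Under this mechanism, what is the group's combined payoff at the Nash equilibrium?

With the mechanism, a contributed unit returns 2.5 × 3.49 / 8 = 1.0906 per unit of net cost to the contributor — now above 1 — so contributing fully is weakly dominant for every player.
At the Nash equilibrium everyone contributes 10. Group total payoff = 2.5 × 3.49 × 80 = 698.00.

698.00 hours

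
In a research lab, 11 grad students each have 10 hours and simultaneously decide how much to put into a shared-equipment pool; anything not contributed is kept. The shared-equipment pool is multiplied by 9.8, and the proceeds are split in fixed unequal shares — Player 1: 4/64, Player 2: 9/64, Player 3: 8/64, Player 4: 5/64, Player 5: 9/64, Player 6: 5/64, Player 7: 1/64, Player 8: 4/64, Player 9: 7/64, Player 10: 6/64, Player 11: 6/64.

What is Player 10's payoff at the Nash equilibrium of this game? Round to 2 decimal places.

46.75 hours

For player j, contributing a unit is worthwhile iff 9.8 × (j's share) ≥ 1, i.e. iff j's share is at least 0.1020.
Player 2, Player 3, Player 5 and Player 9 clear that bar, contributing 10 each; the remaining 7 contribute 0. Total contributed: 40.
Player 10 keeps 10 and receives 9.8 × 40 × 6/64 = 36.75 from the shared-equipment pool, for a payoff of 46.75.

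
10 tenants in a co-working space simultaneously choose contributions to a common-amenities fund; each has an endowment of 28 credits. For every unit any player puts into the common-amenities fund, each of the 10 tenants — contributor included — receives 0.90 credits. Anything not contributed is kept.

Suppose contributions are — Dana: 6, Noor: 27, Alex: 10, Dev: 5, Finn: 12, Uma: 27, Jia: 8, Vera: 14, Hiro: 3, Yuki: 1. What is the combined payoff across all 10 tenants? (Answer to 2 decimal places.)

Total contributed: 6 + 27 + 10 + 5 + 12 + 27 + 8 + 14 + 3 + 1 = 113; total kept: 10 × 28 − 113 = 167.
The common-amenities fund pays out 0.90 × 10 × 113 = 1017.00 in aggregate.
Group total = 167 + 1017.00 = 1184.00.

1184.00 credits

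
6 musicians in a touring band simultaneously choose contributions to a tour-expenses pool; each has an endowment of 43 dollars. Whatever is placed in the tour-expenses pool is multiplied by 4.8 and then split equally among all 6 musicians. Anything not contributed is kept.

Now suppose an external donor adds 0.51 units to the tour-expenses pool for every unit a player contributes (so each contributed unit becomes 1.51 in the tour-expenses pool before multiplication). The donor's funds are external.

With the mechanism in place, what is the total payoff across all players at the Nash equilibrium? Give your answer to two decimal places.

1869.98 dollars

The effective private return per unit is now 4.8 × 1.51 / 6 = 1.2080 > 1, so every player's dominant strategy flips to full contribution.
So the Nash equilibrium is full contribution by all 6; the group earns 4.8 × 1.51 × 258 = 1869.98.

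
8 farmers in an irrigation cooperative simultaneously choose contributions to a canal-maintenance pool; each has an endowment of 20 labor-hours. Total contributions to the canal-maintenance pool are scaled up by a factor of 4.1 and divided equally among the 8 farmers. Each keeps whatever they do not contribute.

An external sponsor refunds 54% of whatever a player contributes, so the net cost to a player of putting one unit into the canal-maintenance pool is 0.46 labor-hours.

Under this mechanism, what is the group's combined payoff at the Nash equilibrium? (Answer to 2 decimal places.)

742.40 labor-hours

Under the mechanism each unit contributed yields (4.1/8) / 0.46 = 1.1141 back to its contributor per unit of net cost, which exceeds 1, making full contribution the dominant choice for everyone.
At the Nash equilibrium everyone contributes 20. Group total payoff = 8 × (20 × 0.54 + 4.1 × 20) = 742.40.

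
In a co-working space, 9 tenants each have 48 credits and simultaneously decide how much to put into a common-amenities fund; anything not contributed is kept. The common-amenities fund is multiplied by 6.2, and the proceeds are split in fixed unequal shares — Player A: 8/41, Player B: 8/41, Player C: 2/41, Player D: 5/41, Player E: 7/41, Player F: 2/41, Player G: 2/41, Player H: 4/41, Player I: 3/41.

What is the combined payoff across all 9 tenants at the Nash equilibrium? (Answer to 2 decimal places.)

Player j's private return per contributed unit is 6.2 × (j's share). Contributing is weakly dominant for j when that share is at least 1/6.2 = 0.1613, and contributing 0 is dominant otherwise.
Player A, Player B and Player E are above the threshold, contributing 48 each; the remaining 6 contribute 0. Total contributed: 144.
The common-amenities fund pays out 6.2 × 144 = 892.80 in total (split across the unequal shares, but the aggregate is all that matters for the group sum).
The 6 free-riders keep 48 each, adding 288. Group total = 288 + 892.80 = 1180.80.

1180.80 credits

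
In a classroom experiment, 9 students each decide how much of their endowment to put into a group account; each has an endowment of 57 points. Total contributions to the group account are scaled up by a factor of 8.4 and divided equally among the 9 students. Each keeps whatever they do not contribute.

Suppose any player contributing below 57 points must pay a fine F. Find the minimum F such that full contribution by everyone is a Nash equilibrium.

Given the others contribute fully, the best deviation is to contribute 0 (any partial contribution still incurs the fine and gives up units whose private return 0.9333 is below 1).
Deviating from 57 to 0 saves 57 points but forfeits the deviator's share of the drop in the group account: 8.4/9 × 57 = 53.20.
So the deviation gain is 57 − 53.20 = 3.80, and the fine must be at least 3.80 points to wipe it out.

3.80 points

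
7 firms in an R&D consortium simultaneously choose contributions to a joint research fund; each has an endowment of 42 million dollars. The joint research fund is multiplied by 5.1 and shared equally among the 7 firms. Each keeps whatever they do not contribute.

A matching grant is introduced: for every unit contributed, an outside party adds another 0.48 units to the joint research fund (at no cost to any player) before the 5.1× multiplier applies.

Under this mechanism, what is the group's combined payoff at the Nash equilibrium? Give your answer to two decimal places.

Under the mechanism each unit contributed yields 5.1 × 1.48 / 7 = 1.0783 back to its contributor per unit of net cost, which exceeds 1, making full contribution the dominant choice for everyone.
At the Nash equilibrium everyone contributes 42. Group total payoff = 5.1 × 1.48 × 294 = 2219.11.

2219.11 million dollars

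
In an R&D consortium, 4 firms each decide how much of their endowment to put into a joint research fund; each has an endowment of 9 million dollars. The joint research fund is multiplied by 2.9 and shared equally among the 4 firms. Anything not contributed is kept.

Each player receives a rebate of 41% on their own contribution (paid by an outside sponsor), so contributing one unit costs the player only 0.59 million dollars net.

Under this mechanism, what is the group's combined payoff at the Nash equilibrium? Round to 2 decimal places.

119.16 million dollars

The effective private return per unit is now (2.9/4) / 0.59 = 1.2288 > 1, so every player's dominant strategy flips to full contribution.
At the Nash equilibrium everyone contributes 9. Group total payoff = 4 × (9 × 0.41 + 2.9 × 9) = 119.16.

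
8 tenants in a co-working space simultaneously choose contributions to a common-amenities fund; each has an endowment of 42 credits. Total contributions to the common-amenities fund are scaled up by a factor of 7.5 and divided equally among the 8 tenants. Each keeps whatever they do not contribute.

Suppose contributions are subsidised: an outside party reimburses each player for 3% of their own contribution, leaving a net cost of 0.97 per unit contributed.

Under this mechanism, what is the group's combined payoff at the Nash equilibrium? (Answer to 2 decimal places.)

The effective private return is (7.5/8) / 0.97 = 0.9665, which is still under 1, so the mechanism doesn't change anyone's dominant strategy: zero contribution.
At the Nash equilibrium no one contributes; group total payoff = 8 × 42 = 336.

336.00 credits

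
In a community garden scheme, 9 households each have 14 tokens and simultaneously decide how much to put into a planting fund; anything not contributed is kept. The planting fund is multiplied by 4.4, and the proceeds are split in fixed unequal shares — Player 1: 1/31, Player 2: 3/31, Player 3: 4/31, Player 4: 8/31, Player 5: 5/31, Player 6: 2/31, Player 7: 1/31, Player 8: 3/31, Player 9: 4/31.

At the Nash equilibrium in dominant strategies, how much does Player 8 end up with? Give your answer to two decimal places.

19.96 tokens

A player with share s gets back 4.4·s per unit contributed, so full contribution is dominant for anyone with s > 1/4.4 = 0.2273 and zero contribution is dominant for anyone below.
Player 4 alone (share 8/31) is above the threshold, contributing 14; the remaining 8 contribute 0. Total contributed: 14.
Player 8 keeps 14 and receives 4.4 × 14 × 3/31 = 5.96 from the planting fund, for a payoff of 19.96.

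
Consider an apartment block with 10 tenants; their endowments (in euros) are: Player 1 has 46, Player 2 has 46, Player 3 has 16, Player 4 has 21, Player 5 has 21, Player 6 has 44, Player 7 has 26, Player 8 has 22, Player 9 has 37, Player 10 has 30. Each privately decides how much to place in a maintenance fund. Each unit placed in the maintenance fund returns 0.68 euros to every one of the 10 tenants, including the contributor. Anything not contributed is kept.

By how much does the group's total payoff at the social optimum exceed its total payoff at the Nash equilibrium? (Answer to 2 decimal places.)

1792.20 euros

The private return per contributed unit is 0.68 < 1 for everyone, so the Nash equilibrium is zero contribution and the group total is Σ E_j = 46 + 46 + 16 + 21 + 21 + 44 + 26 + 22 + 37 + 30 = 309.
Each contributed unit returns 6.800 to the group, so the social optimum is full contribution by everyone: group total = 6.800 × 309 = 2101.20.
Efficiency loss = (6.800 − 1) × 309 = 1792.20.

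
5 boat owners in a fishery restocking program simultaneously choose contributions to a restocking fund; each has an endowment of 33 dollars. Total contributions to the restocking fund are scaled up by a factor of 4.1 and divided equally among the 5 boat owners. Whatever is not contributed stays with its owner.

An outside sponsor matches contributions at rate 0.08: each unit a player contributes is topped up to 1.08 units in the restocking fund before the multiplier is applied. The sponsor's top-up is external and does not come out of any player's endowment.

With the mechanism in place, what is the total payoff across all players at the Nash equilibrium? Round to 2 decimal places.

The effective private return is 4.1 × 1.08 / 5 = 0.8856, which is still under 1, so the mechanism doesn't change anyone's dominant strategy: zero contribution.
Everyone keeps their endowment and the group total is 5 × 33 = 165.

165.00 dollars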